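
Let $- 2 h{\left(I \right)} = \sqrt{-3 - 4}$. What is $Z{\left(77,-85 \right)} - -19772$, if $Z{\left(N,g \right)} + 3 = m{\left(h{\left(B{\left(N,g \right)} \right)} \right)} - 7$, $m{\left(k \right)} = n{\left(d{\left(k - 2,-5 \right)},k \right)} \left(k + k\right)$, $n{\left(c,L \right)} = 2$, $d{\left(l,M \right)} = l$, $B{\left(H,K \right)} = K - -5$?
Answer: $19762 - 2 i \sqrt{7} \approx 19762.0 - 5.2915 i$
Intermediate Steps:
$B{\left(H,K \right)} = 5 + K$ ($B{\left(H,K \right)} = K + 5 = 5 + K$)
$h{\left(I \right)} = - \frac{i \sqrt{7}}{2}$ ($h{\left(I \right)} = - \frac{\sqrt{-3 - 4}}{2} = - \frac{\sqrt{-7}}{2} = - \frac{i \sqrt{7}}{2}$)
$m{\left(k \right)} = 4 k$ ($m{\left(k \right)} = 2 \left(k + k\right) = 2 \cdot 2 k = 4 k$)
$Z{\left(N,g \right)} = -10 - 2 i \sqrt{7}$ ($Z{\left(N,g \right)} = -3 + \left(4 \left(- \frac{i \sqrt{7}}{2}\right) - 7\right) = -3 - \left(7 + 2 i \sqrt{7}\right) = -10 - 2 i \sqrt{7}$)
$Z{\left(77,-85 \right)} - -19772 = \left(-10 - 2 i \sqrt{7}\right) - -19772 = \left(-10 - 2 i \sqrt{7}\right) + 19772 = 19762 - 2 i \sqrt{7}$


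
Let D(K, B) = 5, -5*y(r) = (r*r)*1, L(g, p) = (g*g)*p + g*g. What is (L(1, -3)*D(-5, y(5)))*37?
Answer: -370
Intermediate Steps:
L(g, p) = g² + p*g² (L(g, p) = g²*p + g² = p*g² + g² = g² + p*g²)
y(r) = -r²/5 (y(r) = -r*r/5 = -r²/5)
(L(1, -3)*D(-5, y(5)))*37 = ((1²*(1 - 3))*5)*37 = ((1*(-2))*5)*37 = -2*5*37 = -10*37 = -370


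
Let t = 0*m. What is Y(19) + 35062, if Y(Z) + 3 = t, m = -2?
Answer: 35059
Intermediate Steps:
t = 0 (t = 0*(-2) = 0)
Y(Z) = -3 (Y(Z) = -3 + 0 = -3)
Y(19) + 35062 = -3 + 35062 = 35059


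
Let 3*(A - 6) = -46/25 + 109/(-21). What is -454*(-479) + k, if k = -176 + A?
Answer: 342237509/1575 ≈ 2.1729e+5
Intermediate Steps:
A = 5759/1575 (A = 6 + (-46/25 + 109/(-21))/3 = 6 + (-46*1/25 + 109*(-1/21))/3 = 6 + (-46/25 - 109/21)/3 = 6 + (⅓)*(-3691/525) = 6 - 3691/1575 = 5759/1575 ≈ 3.6565)
k = -271441/1575 (k = -176 + 5759/1575 = -271441/1575 ≈ -172.34)
-454*(-479) + k = -454*(-479) - 271441/1575 = 217466 - 271441/1575 = 342237509/1575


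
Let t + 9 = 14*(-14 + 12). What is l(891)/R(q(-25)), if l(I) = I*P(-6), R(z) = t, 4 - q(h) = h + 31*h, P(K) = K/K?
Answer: -891/37 ≈ -24.081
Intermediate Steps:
P(K) = 1
q(h) = 4 - 32*h (q(h) = 4 - (h + 31*h) = 4 - 32*h)
t = -37 (t = -9 + 14*(-14 + 12) = -9 + 14*(-2) = -9 - 28 = -37)
R(z) = -37
l(I) = I (l(I) = I*1 = I)
l(891)/R(q(-25)) = 891/(-37) = 891*(-1/37) = -891/37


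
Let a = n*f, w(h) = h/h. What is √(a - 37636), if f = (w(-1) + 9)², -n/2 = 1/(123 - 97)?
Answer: 2*I*√1590446/13 ≈ 194.02*I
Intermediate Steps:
w(h) = 1
n = -1/13 (n = -2/(123 - 97) = -2/26 = -2*1/26 = -1/13 ≈ -0.076923)
f = 100 (f = (1 + 9)² = 10² = 100)
a = -100/13 (a = -1/13*100 = -100/13 ≈ -7.6923)
√(a - 37636) = √(-100/13 - 37636) = √(-489368/13) = 2*I*√1590446/13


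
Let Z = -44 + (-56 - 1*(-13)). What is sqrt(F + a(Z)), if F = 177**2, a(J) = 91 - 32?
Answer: 2*sqrt(7847) ≈ 177.17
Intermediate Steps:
Z = -87 (Z = -44 + (-56 + 13) = -44 - 43 = -87)
a(J) = 59
F = 31329
sqrt(F + a(Z)) = sqrt(31329 + 59) = sqrt(31388) = 2*sqrt(7847)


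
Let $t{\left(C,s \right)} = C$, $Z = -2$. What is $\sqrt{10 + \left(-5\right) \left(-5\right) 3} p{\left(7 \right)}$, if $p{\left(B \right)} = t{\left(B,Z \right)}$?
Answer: $7 \sqrt{85} \approx 64.537$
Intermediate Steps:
$p{\left(B \right)} = B$
$\sqrt{10 + \left(-5\right) \left(-5\right) 3} p{\left(7 \right)} = \sqrt{10 + \left(-5\right) \left(-5\right) 3} \cdot 7 = \sqrt{10 + 25 \cdot 3} \cdot 7 = \sqrt{10 + 75} \cdot 7 = \sqrt{85} \cdot 7 = 7 \sqrt{85}$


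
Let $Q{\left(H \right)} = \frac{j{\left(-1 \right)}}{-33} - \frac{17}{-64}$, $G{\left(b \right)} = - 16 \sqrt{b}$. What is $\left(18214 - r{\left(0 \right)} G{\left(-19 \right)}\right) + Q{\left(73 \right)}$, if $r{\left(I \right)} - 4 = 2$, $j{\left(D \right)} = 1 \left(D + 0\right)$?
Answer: $\frac{38468593}{2112} + 96 i \sqrt{19} \approx 18214.0 + 418.45 i$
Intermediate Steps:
$j{\left(D \right)} = D$ ($j{\left(D \right)} = 1 D = D$)
$r{\left(I \right)} = 6$ ($r{\left(I \right)} = 4 + 2 = 6$)
$Q{\left(H \right)} = \frac{625}{2112}$ ($Q{\left(H \right)} = - \frac{1}{-33} - \frac{17}{-64} = \left(-1\right) \left(- \frac{1}{33}\right) - - \frac{17}{64} = \frac{1}{33} + \frac{17}{64} = \frac{625}{2112}$)
$\left(18214 - r{\left(0 \right)} G{\left(-19 \right)}\right) + Q{\left(73 \right)} = \left(18214 - 6 \left(- 16 \sqrt{-19}\right)\right) + \frac{625}{2112} = \left(18214 - 6 \left(- 16 i \sqrt{19}\right)\right) + \frac{625}{2112} = \left(18214 - - 96 i \sqrt{19}\right) + \frac{625}{2112} = \left(18214 + 96 i \sqrt{19}\right) + \frac{625}{2112} = \frac{38468593}{2112} + 96 i \sqrt{19}$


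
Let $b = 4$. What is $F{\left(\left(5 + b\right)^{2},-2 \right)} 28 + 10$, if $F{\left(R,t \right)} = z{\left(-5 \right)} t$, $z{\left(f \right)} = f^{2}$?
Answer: $-1390$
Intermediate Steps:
$F{\left(R,t \right)} = 25 t$ ($F{\left(R,t \right)} = \left(-5\right)^{2} t = 25 t$)
$F{\left(\left(5 + b\right)^{2},-2 \right)} 28 + 10 = 25 \left(-2\right) 28 + 10 = \left(-50\right) 28 + 10 = -1400 + 10 = -1390$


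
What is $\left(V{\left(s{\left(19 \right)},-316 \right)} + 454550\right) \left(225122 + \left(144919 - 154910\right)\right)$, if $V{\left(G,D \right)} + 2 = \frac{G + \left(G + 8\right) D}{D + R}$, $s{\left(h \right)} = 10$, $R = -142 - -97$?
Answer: $\frac{35302460563286}{361} \approx 9.7791 \cdot 10^{10}$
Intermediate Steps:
$R = -45$ ($R = -142 + 97 = -45$)
$V{\left(G,D \right)} = -2 + \frac{G + D \left(8 + G\right)}{-45 + D}$ ($V{\left(G,D \right)} = -2 + \frac{G + \left(G + 8\right) D}{D - 45} = -2 + \frac{G + \left(8 + G\right) D}{-45 + D} = -2 + \frac{G + D \left(8 + G\right)}{-45 + D}$)
$\left(V{\left(s{\left(19 \right)},-316 \right)} + 454550\right) \left(225122 + \left(144919 - 154910\right)\right) = \left(\frac{90 + 10 + 6 \left(-316\right) - 3160}{-45 - 316} + 454550\right) \left(225122 + \left(144919 - 154910\right)\right) = \left(\frac{90 + 10 - 1896 - 3160}{-361} + 454550\right) \left(225122 + \left(144919 - 154910\right)\right) = \left(\left(- \frac{1}{361}\right) \left(-4956\right) + 454550\right) \left(225122 - 9991\right) = \left(\frac{4956}{361} + 454550\right) 215131 = \frac{164097506}{361} \cdot 215131 = \frac{35302460563286}{361}$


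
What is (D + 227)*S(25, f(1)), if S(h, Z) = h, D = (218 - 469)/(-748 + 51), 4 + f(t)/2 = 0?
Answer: 3961750/697 ≈ 5684.0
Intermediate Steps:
f(t) = -8 (f(t) = -8 + 2*0 = -8 + 0 = -8)
D = 251/697 (D = -251/(-697) = -251*(-1/697) = 251/697 ≈ 0.36011)
(D + 227)*S(25, f(1)) = (251/697 + 227)*25 = (158470/697)*25 = 3961750/697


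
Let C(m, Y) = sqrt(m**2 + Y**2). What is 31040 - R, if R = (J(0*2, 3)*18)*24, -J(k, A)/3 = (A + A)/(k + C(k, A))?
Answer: 33632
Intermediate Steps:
C(m, Y) = sqrt(Y**2 + m**2)
J(k, A) = -6*A/(k + sqrt(A**2 + k**2)) (J(k, A) = -3*(A + A)/(k + sqrt(A**2 + k**2)) = -3*2*A/(k + sqrt(A**2 + k**2)) = -6*A/(k + sqrt(A**2 + k**2)))
R = -2592 (R = (-6*3/(0*2 + sqrt(3**2 + (0*2)**2))*18)*24 = (-6*3/(0 + sqrt(9 + 0**2))*18)*24 = (-6*3/(0 + sqrt(9 + 0))*18)*24 = (-6*3/(0 + sqrt(9))*18)*24 = (-6*3/(0 + 3)*18)*24 = (-6*3/3*18)*24 = (-6*3*1/3*18)*24 = -6*18*24 = -108*24 = -2592)
31040 - R = 31040 - 1*(-2592) = 31040 + 2592 = 33632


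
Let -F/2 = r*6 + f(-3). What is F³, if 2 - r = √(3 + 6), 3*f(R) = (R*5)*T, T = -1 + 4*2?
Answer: 551368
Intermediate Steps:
T = 7 (T = -1 + 8 = 7)
f(R) = 35*R/3 (f(R) = ((R*5)*7)/3 = ((5*R)*7)/3 = (35*R)/3 = 35*R/3)
r = -1 (r = 2 - √(3 + 6) = 2 - √9 = 2 - 1*3 = 2 - 3 = -1)
F = 82 (F = -2*(-1*6 + (35/3)*(-3)) = -2*(-6 - 35) = -2*(-41) = 82)
F³ = 82³ = 551368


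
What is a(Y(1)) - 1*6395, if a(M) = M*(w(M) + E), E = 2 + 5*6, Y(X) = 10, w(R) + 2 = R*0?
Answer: -6095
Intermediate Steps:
w(R) = -2 (w(R) = -2 + R*0 = -2 + 0 = -2)
E = 32 (E = 2 + 30 = 32)
a(M) = 30*M (a(M) = M*(-2 + 32) = M*30 = 30*M)
a(Y(1)) - 1*6395 = 30*10 - 1*6395 = 300 - 6395 = -6095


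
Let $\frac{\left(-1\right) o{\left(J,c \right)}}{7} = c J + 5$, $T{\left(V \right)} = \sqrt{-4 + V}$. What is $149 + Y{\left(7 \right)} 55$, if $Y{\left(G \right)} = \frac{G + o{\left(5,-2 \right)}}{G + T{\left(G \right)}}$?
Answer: $\frac{11512}{23} - \frac{1155 \sqrt{3}}{23} \approx 413.54$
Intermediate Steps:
$o{\left(J,c \right)} = -35 - 7 J c$ ($o{\left(J,c \right)} = - 7 \left(c J + 5\right) = - 7 \left(J c + 5\right) = - 7 \left(5 + J c\right) = -35 - 7 J c$)
$Y{\left(G \right)} = \frac{35 + G}{G + \sqrt{-4 + G}}$ ($Y{\left(G \right)} = \frac{G - \left(35 + 35 \left(-2\right)\right)}{G + \sqrt{-4 + G}} = \frac{G + \left(-35 + 70\right)}{G + \sqrt{-4 + G}} = \frac{G + 35}{G + \sqrt{-4 + G}} = \frac{35 + G}{G + \sqrt{-4 + G}}$)
$149 + Y{\left(7 \right)} 55 = 149 + \frac{35 + 7}{7 + \sqrt{-4 + 7}} \cdot 55 = 149 + \frac{1}{7 + \sqrt{3}} \cdot 42 \cdot 55 = 149 + \frac{42}{7 + \sqrt{3}} \cdot 55 = 149 + \frac{2310}{7 + \sqrt{3}}$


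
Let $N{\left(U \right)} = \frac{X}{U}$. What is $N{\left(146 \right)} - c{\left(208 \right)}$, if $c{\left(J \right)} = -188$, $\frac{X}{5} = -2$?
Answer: $\frac{13719}{73} \approx 187.93$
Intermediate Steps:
$X = -10$ ($X = 5 \left(-2\right) = -10$)
$N{\left(U \right)} = - \frac{10}{U}$
$N{\left(146 \right)} - c{\left(208 \right)} = - \frac{10}{146} - -188 = \left(-10\right) \frac{1}{146} + 188 = - \frac{5}{73} + 188 = \frac{13719}{73}$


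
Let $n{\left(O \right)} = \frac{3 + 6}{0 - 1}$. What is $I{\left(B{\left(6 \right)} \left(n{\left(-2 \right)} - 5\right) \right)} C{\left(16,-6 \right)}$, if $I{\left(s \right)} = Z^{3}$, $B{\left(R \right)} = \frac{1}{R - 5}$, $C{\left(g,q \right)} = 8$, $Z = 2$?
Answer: $64$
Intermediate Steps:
$n{\left(O \right)} = -9$ ($n{\left(O \right)} = \frac{9}{-1} = 9 \left(-1\right) = -9$)
$B{\left(R \right)} = \frac{1}{-5 + R}$
$I{\left(s \right)} = 8$ ($I{\left(s \right)} = 2^{3} = 8$)
$I{\left(B{\left(6 \right)} \left(n{\left(-2 \right)} - 5\right) \right)} C{\left(16,-6 \right)} = 8 \cdot 8 = 64$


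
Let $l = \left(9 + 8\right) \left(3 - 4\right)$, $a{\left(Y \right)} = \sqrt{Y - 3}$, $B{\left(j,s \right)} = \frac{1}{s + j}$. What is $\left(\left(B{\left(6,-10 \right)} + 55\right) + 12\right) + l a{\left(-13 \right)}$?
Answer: $\frac{267}{4} - 68 i \approx 66.75 - 68.0 i$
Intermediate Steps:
$B{\left(j,s \right)} = \frac{1}{j + s}$
$a{\left(Y \right)} = \sqrt{-3 + Y}$
$l = -17$ ($l = 17 \left(3 - 4\right) = 17 \left(-1\right) = -17$)
$\left(\left(B{\left(6,-10 \right)} + 55\right) + 12\right) + l a{\left(-13 \right)} = \left(\left(\frac{1}{6 - 10} + 55\right) + 12\right) - 17 \sqrt{-3 - 13} = \left(\left(\frac{1}{-4} + 55\right) + 12\right) - 17 \sqrt{-16} = \left(\left(- \frac{1}{4} + 55\right) + 12\right) - 17 \cdot 4 i = \left(\frac{219}{4} + 12\right) - 68 i = \frac{267}{4} - 68 i$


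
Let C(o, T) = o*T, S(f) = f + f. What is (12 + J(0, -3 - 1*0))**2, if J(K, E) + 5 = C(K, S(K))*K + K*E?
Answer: 49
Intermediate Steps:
S(f) = 2*f
C(o, T) = T*o
J(K, E) = -5 + 2*K**3 + E*K (J(K, E) = -5 + (((2*K)*K)*K + K*E) = -5 + ((2*K**2)*K + E*K) = -5 + (2*K**3 + E*K) = -5 + 2*K**3 + E*K)
(12 + J(0, -3 - 1*0))**2 = (12 + (-5 + 2*0**3 + (-3 - 1*0)*0))**2 = (12 + (-5 + 2*0 + (-3 + 0)*0))**2 = (12 + (-5 + 0 - 3*0))**2 = (12 + (-5 + 0 + 0))**2 = (12 - 5)**2 = 7**2 = 49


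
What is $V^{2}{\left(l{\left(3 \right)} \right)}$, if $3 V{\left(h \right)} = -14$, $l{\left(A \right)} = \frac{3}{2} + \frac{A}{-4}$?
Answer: $\frac{196}{9} \approx 21.778$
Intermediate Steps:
$l{\left(A \right)} = \frac{3}{2} - \frac{A}{4}$ ($l{\left(A \right)} = 3 \cdot \frac{1}{2} + A \left(- \frac{1}{4}\right) = \frac{3}{2} - \frac{A}{4}$)
$V{\left(h \right)} = - \frac{14}{3}$ ($V{\left(h \right)} = \frac{1}{3} \left(-14\right) = - \frac{14}{3}$)
$V^{2}{\left(l{\left(3 \right)} \right)} = \left(- \frac{14}{3}\right)^{2} = \frac{196}{9}$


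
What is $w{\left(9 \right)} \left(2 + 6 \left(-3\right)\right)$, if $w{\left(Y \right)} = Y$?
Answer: $-144$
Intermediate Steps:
$w{\left(9 \right)} \left(2 + 6 \left(-3\right)\right) = 9 \left(2 + 6 \left(-3\right)\right) = 9 \left(2 - 18\right) = 9 \left(-16\right) = -144$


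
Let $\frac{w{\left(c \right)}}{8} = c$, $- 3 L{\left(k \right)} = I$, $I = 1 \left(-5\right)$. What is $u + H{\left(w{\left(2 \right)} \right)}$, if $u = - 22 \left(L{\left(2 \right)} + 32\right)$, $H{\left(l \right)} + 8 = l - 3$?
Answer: $- \frac{2207}{3} \approx -735.67$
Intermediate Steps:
$I = -5$
$L{\left(k \right)} = \frac{5}{3}$ ($L{\left(k \right)} = \left(- \frac{1}{3}\right) \left(-5\right) = \frac{5}{3}$)
$w{\left(c \right)} = 8 c$
$H{\left(l \right)} = -11 + l$ ($H{\left(l \right)} = -8 + \left(l - 3\right) = -8 + \left(-3 + l\right) = -11 + l$)
$u = - \frac{2222}{3}$ ($u = - 22 \left(\frac{5}{3} + 32\right) = \left(-22\right) \frac{101}{3} = - \frac{2222}{3} \approx -740.67$)
$u + H{\left(w{\left(2 \right)} \right)} = - \frac{2222}{3} + \left(-11 + 8 \cdot 2\right) = - \frac{2222}{3} + \left(-11 + 16\right) = - \frac{2222}{3} + 5 = - \frac{2207}{3}$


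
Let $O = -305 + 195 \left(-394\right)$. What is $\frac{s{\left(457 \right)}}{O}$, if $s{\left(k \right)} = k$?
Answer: $- \frac{457}{77135} \approx -0.0059247$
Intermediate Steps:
$O = -77135$ ($O = -305 - 76830 = -77135$)
$\frac{s{\left(457 \right)}}{O} = \frac{457}{-77135} = 457 \left(- \frac{1}{77135}\right) = - \frac{457}{77135}$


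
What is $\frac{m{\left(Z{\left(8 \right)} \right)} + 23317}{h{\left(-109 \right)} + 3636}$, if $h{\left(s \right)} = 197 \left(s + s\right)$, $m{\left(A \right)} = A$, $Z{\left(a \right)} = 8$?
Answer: $- \frac{4665}{7862} \approx -0.59336$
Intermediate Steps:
$h{\left(s \right)} = 394 s$ ($h{\left(s \right)} = 197 \cdot 2 s = 394 s$)
$\frac{m{\left(Z{\left(8 \right)} \right)} + 23317}{h{\left(-109 \right)} + 3636} = \frac{8 + 23317}{394 \left(-109\right) + 3636} = \frac{23325}{-42946 + 3636} = \frac{23325}{-39310} = 23325 \left(- \frac{1}{39310}\right) = - \frac{4665}{7862}$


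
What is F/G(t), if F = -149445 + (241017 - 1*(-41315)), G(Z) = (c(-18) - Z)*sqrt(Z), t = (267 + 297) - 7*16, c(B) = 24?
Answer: -132887*sqrt(113)/96728 ≈ -14.604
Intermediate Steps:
t = 452 (t = 564 - 112 = 452)
G(Z) = sqrt(Z)*(24 - Z) (G(Z) = (24 - Z)*sqrt(Z) = sqrt(Z)*(24 - Z))
F = 132887 (F = -149445 + (241017 + 41315) = -149445 + 282332 = 132887)
F/G(t) = 132887/((sqrt(452)*(24 - 1*452))) = 132887/(((2*sqrt(113))*(24 - 452))) = 132887/(((2*sqrt(113))*(-428))) = 132887/((-856*sqrt(113))) = 132887*(-sqrt(113)/96728) = -132887*sqrt(113)/96728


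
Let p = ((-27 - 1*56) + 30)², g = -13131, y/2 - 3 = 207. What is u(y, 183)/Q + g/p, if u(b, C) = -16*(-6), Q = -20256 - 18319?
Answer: -506797989/108357175 ≈ -4.6771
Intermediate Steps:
y = 420 (y = 6 + 2*207 = 6 + 414 = 420)
Q = -38575
u(b, C) = 96
p = 2809 (p = ((-27 - 56) + 30)² = (-83 + 30)² = (-53)² = 2809)
u(y, 183)/Q + g/p = 96/(-38575) - 13131/2809 = 96*(-1/38575) - 13131*1/2809 = -96/38575 - 13131/2809 = -506797989/108357175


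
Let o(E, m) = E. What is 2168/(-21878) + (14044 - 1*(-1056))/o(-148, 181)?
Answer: -41334833/404743 ≈ -102.13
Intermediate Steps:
2168/(-21878) + (14044 - 1*(-1056))/o(-148, 181) = 2168/(-21878) + (14044 - 1*(-1056))/(-148) = 2168*(-1/21878) + (14044 + 1056)*(-1/148) = -1084/10939 + 15100*(-1/148) = -1084/10939 - 3775/37 = -41334833/404743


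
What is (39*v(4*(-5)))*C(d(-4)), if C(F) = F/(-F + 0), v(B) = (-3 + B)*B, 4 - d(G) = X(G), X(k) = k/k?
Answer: -17940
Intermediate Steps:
X(k) = 1
d(G) = 3 (d(G) = 4 - 1*1 = 4 - 1 = 3)
v(B) = B*(-3 + B)
C(F) = -1 (C(F) = F/((-F)) = F*(-1/F) = -1)
(39*v(4*(-5)))*C(d(-4)) = (39*((4*(-5))*(-3 + 4*(-5))))*(-1) = (39*(-20*(-3 - 20)))*(-1) = (39*(-20*(-23)))*(-1) = (39*460)*(-1) = 17940*(-1) = -17940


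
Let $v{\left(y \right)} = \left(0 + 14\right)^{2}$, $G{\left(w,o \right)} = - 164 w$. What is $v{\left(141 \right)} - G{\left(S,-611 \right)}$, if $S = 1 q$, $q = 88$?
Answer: $14628$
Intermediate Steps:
$S = 88$ ($S = 1 \cdot 88 = 88$)
$v{\left(y \right)} = 196$ ($v{\left(y \right)} = 14^{2} = 196$)
$v{\left(141 \right)} - G{\left(S,-611 \right)} = 196 - \left(-164\right) 88 = 196 - -14432 = 196 + 14432 = 14628$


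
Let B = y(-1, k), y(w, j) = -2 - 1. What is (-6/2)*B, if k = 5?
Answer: 9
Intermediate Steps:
y(w, j) = -3
B = -3
(-6/2)*B = -6/2*(-3) = -6*1/2*(-3) = -3*(-3) = 9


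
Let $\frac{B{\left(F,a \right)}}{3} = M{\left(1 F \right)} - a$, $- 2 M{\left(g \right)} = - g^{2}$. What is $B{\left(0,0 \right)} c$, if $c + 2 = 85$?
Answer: $0$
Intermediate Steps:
$c = 83$ ($c = -2 + 85 = 83$)
$M{\left(g \right)} = \frac{g^{2}}{2}$ ($M{\left(g \right)} = - \frac{\left(-1\right) g^{2}}{2} = \frac{g^{2}}{2}$)
$B{\left(F,a \right)} = - 3 a + \frac{3 F^{2}}{2}$ ($B{\left(F,a \right)} = 3 \left(\frac{\left(1 F\right)^{2}}{2} - a\right) = 3 \left(\frac{F^{2}}{2} - a\right) = - 3 a + \frac{3 F^{2}}{2}$)
$B{\left(0,0 \right)} c = \left(\left(-3\right) 0 + \frac{3 \cdot 0^{2}}{2}\right) 83 = \left(0 + \frac{3}{2} \cdot 0\right) 83 = \left(0 + 0\right) 83 = 0 \cdot 83 = 0$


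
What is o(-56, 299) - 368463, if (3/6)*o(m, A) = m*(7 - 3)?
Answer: -368911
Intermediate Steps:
o(m, A) = 8*m (o(m, A) = 2*(m*(7 - 3)) = 2*(m*4) = 2*(4*m) = 8*m)
o(-56, 299) - 368463 = 8*(-56) - 368463 = -448 - 368463 = -368911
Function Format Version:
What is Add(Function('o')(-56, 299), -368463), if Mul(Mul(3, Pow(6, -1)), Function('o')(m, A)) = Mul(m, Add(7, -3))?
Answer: -368911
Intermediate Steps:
Function('o')(m, A) = Mul(8, m) (Function('o')(m, A) = Mul(2, Mul(m, Add(7, -3))) = Mul(2, Mul(m, 4)) = Mul(2, Mul(4, m)) = Mul(8, m))
Add(Function('o')(-56, 299), -368463) = Add(Mul(8, -56), -368463) = Add(-448, -368463) = -368911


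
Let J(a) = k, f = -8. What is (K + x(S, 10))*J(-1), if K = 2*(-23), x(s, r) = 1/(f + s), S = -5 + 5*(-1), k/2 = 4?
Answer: -3316/9 ≈ -368.44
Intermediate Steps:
k = 8 (k = 2*4 = 8)
S = -10 (S = -5 - 5 = -10)
J(a) = 8
x(s, r) = 1/(-8 + s)
K = -46
(K + x(S, 10))*J(-1) = (-46 + 1/(-8 - 10))*8 = (-46 + 1/(-18))*8 = (-46 - 1/18)*8 = -829/18*8 = -3316/9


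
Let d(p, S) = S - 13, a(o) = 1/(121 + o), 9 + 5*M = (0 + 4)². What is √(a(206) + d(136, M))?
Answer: I*√31001235/1635 ≈ 3.4054*I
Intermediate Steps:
M = 7/5 (M = -9/5 + (0 + 4)²/5 = -9/5 + (⅕)*4² = -9/5 + (⅕)*16 = -9/5 + 16/5 = 7/5 ≈ 1.4000)
d(p, S) = -13 + S
√(a(206) + d(136, M)) = √(1/(121 + 206) + (-13 + 7/5)) = √(1/327 - 58/5) = √(-18961/1635) = I*√31001235/1635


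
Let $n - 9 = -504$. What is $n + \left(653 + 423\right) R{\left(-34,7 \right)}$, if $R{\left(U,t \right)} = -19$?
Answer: $-20939$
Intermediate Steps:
$n = -495$ ($n = 9 - 504 = -495$)
$n + \left(653 + 423\right) R{\left(-34,7 \right)} = -495 + \left(653 + 423\right) \left(-19\right) = -495 + 1076 \left(-19\right) = -495 - 20444 = -20939$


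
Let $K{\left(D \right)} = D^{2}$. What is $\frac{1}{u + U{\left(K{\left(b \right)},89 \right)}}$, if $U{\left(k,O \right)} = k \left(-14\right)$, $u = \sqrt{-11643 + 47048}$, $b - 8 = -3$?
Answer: $- \frac{70}{17419} - \frac{\sqrt{35405}}{87095} \approx -0.006179$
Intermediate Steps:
$b = 5$ ($b = 8 - 3 = 5$)
$u = \sqrt{35405} \approx 188.16$
$U{\left(k,O \right)} = - 14 k$
$\frac{1}{u + U{\left(K{\left(b \right)},89 \right)}} = \frac{1}{\sqrt{35405} - 14 \cdot 5^{2}} = \frac{1}{\sqrt{35405} - 350} = \frac{1}{-350 + \sqrt{35405}}$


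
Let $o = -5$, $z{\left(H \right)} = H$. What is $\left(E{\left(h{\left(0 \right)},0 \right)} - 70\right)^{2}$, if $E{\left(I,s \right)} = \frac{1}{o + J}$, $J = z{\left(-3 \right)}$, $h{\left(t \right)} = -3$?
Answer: $\frac{314721}{64} \approx 4917.5$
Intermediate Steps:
$J = -3$
$E{\left(I,s \right)} = - \frac{1}{8}$ ($E{\left(I,s \right)} = \frac{1}{-5 - 3} = \frac{1}{-8} = - \frac{1}{8}$)
$\left(E{\left(h{\left(0 \right)},0 \right)} - 70\right)^{2} = \left(- \frac{1}{8} - 70\right)^{2} = \left(- \frac{561}{8}\right)^{2} = \frac{314721}{64}$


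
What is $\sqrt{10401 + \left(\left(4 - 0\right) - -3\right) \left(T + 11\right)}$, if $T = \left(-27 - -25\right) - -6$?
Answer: $\sqrt{10506} \approx 102.5$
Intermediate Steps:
$T = 4$ ($T = \left(-27 + 25\right) + 6 = -2 + 6 = 4$)
$\sqrt{10401 + \left(\left(4 - 0\right) - -3\right) \left(T + 11\right)} = \sqrt{10401 + \left(\left(4 - 0\right) - -3\right) \left(4 + 11\right)} = \sqrt{10401 + \left(\left(4 + 0\right) + 3\right) 15} = \sqrt{10401 + \left(4 + 3\right) 15} = \sqrt{10401 + 7 \cdot 15} = \sqrt{10401 + 105} = \sqrt{10506}$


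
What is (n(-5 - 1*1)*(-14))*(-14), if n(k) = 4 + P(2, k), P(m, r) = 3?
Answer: 1372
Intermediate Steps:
n(k) = 7 (n(k) = 4 + 3 = 7)
(n(-5 - 1*1)*(-14))*(-14) = (7*(-14))*(-14) = -98*(-14) = 1372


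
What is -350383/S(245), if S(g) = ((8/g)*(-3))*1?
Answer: 85843835/24 ≈ 3.5768e+6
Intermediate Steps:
S(g) = -24/g (S(g) = -24/g*1 = -24/g)
-350383/S(245) = -350383/((-24/245)) = -350383/((-24*1/245)) = -350383/(-24/245) = -350383*(-245/24) = 85843835/24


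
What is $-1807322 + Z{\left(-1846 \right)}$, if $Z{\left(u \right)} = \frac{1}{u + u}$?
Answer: $- \frac{6672632825}{3692} \approx -1.8073 \cdot 10^{6}$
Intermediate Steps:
$Z{\left(u \right)} = \frac{1}{2 u}$
$-1807322 + Z{\left(-1846 \right)} = -1807322 + \frac{1}{2 \left(-1846\right)} = -1807322 + \frac{1}{2} \left(- \frac{1}{1846}\right) = -1807322 - \frac{1}{3692} = - \frac{6672632825}{3692}$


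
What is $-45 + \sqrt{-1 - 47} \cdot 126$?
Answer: $-45 + 504 i \sqrt{3} \approx -45.0 + 872.95 i$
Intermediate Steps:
$-45 + \sqrt{-1 - 47} \cdot 126 = -45 + \sqrt{-48} \cdot 126 = -45 + 4 i \sqrt{3} \cdot 126 = -45 + 504 i \sqrt{3}$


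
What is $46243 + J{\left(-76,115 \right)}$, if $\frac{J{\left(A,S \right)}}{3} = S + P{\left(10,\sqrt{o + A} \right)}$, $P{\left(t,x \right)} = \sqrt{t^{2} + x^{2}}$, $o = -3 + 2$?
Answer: $46588 + 3 \sqrt{23} \approx 46602.0$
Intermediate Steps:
$o = -1$
$J{\left(A,S \right)} = 3 S + 3 \sqrt{99 + A}$ ($J{\left(A,S \right)} = 3 \left(S + \sqrt{10^{2} + \left(\sqrt{-1 + A}\right)^{2}}\right) = 3 \left(S + \sqrt{100 + \left(-1 + A\right)}\right) = 3 \left(S + \sqrt{99 + A}\right) = 3 S + 3 \sqrt{99 + A}$)
$46243 + J{\left(-76,115 \right)} = 46243 + \left(3 \cdot 115 + 3 \sqrt{99 - 76}\right) = 46243 + \left(345 + 3 \sqrt{23}\right) = 46588 + 3 \sqrt{23}$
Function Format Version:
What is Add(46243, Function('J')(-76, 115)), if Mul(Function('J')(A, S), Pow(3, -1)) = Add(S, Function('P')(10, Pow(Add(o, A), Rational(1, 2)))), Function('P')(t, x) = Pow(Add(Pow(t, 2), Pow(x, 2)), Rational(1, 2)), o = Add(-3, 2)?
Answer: Add(46588, Mul(3, Pow(23, Rational(1, 2)))) ≈ 46602.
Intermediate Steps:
o = -1
Function('J')(A, S) = Add(Mul(3, S), Mul(3, Pow(Add(99, A), Rational(1, 2)))) (Function('J')(A, S) = Mul(3, Add(S, Pow(Add(Pow(10, 2), Pow(Pow(Add(-1, A), Rational(1, 2)), 2)), Rational(1, 2)))) = Mul(3, Add(S, Pow(Add(100, Add(-1, A)), Rational(1, 2)))) = Mul(3, Add(S, Pow(Add(99, A), Rational(1, 2)))) = Add(Mul(3, S), Mul(3, Pow(Add(99, A), Rational(1, 2)))))
Add(46243, Function('J')(-76, 115)) = Add(46243, Add(Mul(3, 115), Mul(3, Pow(Add(99, -76), Rational(1, 2))))) = Add(46243, Add(345, Mul(3, Pow(23, Rational(1, 2))))) = Add(46588, Mul(3, Pow(23, Rational(1, 2))))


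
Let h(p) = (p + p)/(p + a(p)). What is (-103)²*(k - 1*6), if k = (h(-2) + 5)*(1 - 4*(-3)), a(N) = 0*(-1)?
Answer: 901765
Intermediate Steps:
a(N) = 0
h(p) = 2 (h(p) = (p + p)/(p + 0) = (2*p)/p = 2)
k = 91 (k = (2 + 5)*(1 - 4*(-3)) = 7*(1 + 12) = 7*13 = 91)
(-103)²*(k - 1*6) = (-103)²*(91 - 1*6) = 10609*(91 - 6) = 10609*85 = 901765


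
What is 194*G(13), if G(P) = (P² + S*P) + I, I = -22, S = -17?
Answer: -14356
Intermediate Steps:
G(P) = -22 + P² - 17*P (G(P) = (P² - 17*P) - 22 = -22 + P² - 17*P)
194*G(13) = 194*(-22 + 13² - 17*13) = 194*(-22 + 169 - 221) = 194*(-74) = -14356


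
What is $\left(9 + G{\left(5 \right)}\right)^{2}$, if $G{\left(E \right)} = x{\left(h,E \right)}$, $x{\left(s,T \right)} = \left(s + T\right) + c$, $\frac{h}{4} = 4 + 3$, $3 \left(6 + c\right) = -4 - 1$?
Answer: $\frac{10609}{9} \approx 1178.8$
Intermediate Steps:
$c = - \frac{23}{3}$ ($c = -6 + \frac{-4 - 1}{3} = -6 + \frac{1}{3} \left(-5\right) = -6 - \frac{5}{3} = - \frac{23}{3} \approx -7.6667$)
$h = 28$ ($h = 4 \left(4 + 3\right) = 4 \cdot 7 = 28$)
$x{\left(s,T \right)} = - \frac{23}{3} + T + s$ ($x{\left(s,T \right)} = \left(s + T\right) - \frac{23}{3} = \left(T + s\right) - \frac{23}{3} = - \frac{23}{3} + T + s$)
$G{\left(E \right)} = \frac{61}{3} + E$ ($G{\left(E \right)} = - \frac{23}{3} + E + 28 = \frac{61}{3} + E$)
$\left(9 + G{\left(5 \right)}\right)^{2} = \left(9 + \left(\frac{61}{3} + 5\right)\right)^{2} = \left(9 + \frac{76}{3}\right)^{2} = \left(\frac{103}{3}\right)^{2} = \frac{10609}{9}$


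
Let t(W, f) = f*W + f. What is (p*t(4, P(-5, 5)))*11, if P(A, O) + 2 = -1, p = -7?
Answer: 1155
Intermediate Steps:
P(A, O) = -3 (P(A, O) = -2 - 1 = -3)
t(W, f) = f + W*f (t(W, f) = W*f + f = f + W*f)
(p*t(4, P(-5, 5)))*11 = -(-21)*(1 + 4)*11 = -(-21)*5*11 = -7*(-15)*11 = 105*11 = 1155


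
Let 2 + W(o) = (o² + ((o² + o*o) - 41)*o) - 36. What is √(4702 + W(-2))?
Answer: 3*√526 ≈ 68.804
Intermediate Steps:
W(o) = -38 + o² + o*(-41 + 2*o²) (W(o) = -2 + ((o² + ((o² + o*o) - 41)*o) - 36) = -2 + ((o² + ((o² + o²) - 41)*o) - 36) = -2 + ((o² + (2*o² - 41)*o) - 36) = -2 + ((o² + (-41 + 2*o²)*o) - 36) = -2 + ((o² + o*(-41 + 2*o²)) - 36) = -2 + (-36 + o² + o*(-41 + 2*o²)) = -38 + o² + o*(-41 + 2*o²))
√(4702 + W(-2)) = √(4702 + (-38 + (-2)² - 41*(-2) + 2*(-2)³)) = √(4702 + (-38 + 4 + 82 + 2*(-8))) = √(4702 + (-38 + 4 + 82 - 16)) = √(4702 + 32) = √4734 = 3*√526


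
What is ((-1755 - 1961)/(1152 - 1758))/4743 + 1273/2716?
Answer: 1834511545/3903242364 ≈ 0.47000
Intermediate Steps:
((-1755 - 1961)/(1152 - 1758))/4743 + 1273/2716 = -3716/(-606)*(1/4743) + 1273*(1/2716) = -3716*(-1/606)*(1/4743) + 1273/2716 = (1858/303)*(1/4743) + 1273/2716 = 1858/1437129 + 1273/2716 = 1834511545/3903242364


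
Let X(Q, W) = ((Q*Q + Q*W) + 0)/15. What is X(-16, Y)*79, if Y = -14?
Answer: 2528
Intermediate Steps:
X(Q, W) = Q²/15 + Q*W/15 (X(Q, W) = ((Q² + Q*W) + 0)*(1/15) = (Q² + Q*W)*(1/15) = Q²/15 + Q*W/15)
X(-16, Y)*79 = ((1/15)*(-16)*(-16 - 14))*79 = ((1/15)*(-16)*(-30))*79 = 32*79 = 2528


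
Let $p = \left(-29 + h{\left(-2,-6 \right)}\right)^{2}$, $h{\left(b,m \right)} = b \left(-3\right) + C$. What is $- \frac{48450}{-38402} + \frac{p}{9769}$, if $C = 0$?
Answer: $\frac{246811354}{187574569} \approx 1.3158$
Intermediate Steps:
$h{\left(b,m \right)} = - 3 b$ ($h{\left(b,m \right)} = b \left(-3\right) + 0 = - 3 b + 0 = - 3 b$)
$p = 529$ ($p = \left(-29 - -6\right)^{2} = \left(-29 + 6\right)^{2} = \left(-23\right)^{2} = 529$)
$- \frac{48450}{-38402} + \frac{p}{9769} = - \frac{48450}{-38402} + \frac{529}{9769} = \left(-48450\right) \left(- \frac{1}{38402}\right) + 529 \cdot \frac{1}{9769} = \frac{24225}{19201} + \frac{529}{9769} = \frac{246811354}{187574569}$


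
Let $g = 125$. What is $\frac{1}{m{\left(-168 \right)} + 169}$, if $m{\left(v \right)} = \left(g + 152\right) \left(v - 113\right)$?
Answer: $- \frac{1}{77668} \approx -1.2875 \cdot 10^{-5}$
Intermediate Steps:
$m{\left(v \right)} = -31301 + 277 v$ ($m{\left(v \right)} = \left(125 + 152\right) \left(v - 113\right) = 277 \left(-113 + v\right) = -31301 + 277 v$)
$\frac{1}{m{\left(-168 \right)} + 169} = \frac{1}{\left(-31301 + 277 \left(-168\right)\right) + 169} = \frac{1}{\left(-31301 - 46536\right) + 169} = \frac{1}{-77837 + 169} = \frac{1}{-77668} = - \frac{1}{77668}$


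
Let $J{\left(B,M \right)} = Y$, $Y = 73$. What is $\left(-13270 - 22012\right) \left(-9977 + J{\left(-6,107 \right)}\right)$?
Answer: $349432928$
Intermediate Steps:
$J{\left(B,M \right)} = 73$
$\left(-13270 - 22012\right) \left(-9977 + J{\left(-6,107 \right)}\right) = \left(-13270 - 22012\right) \left(-9977 + 73\right) = \left(-35282\right) \left(-9904\right) = 349432928$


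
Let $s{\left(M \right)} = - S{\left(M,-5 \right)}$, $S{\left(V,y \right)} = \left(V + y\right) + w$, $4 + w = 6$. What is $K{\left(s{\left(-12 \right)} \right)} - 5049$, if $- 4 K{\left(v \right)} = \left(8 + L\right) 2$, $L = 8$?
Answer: $-5057$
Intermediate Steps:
$w = 2$ ($w = -4 + 6 = 2$)
$S{\left(V,y \right)} = 2 + V + y$ ($S{\left(V,y \right)} = \left(V + y\right) + 2 = 2 + V + y$)
$s{\left(M \right)} = 3 - M$ ($s{\left(M \right)} = - (2 + M - 5) = - (-3 + M) = 3 - M$)
$K{\left(v \right)} = -8$ ($K{\left(v \right)} = - \frac{\left(8 + 8\right) 2}{4} = - \frac{16 \cdot 2}{4} = \left(- \frac{1}{4}\right) 32 = -8$)
$K{\left(s{\left(-12 \right)} \right)} - 5049 = -8 - 5049 = -5057$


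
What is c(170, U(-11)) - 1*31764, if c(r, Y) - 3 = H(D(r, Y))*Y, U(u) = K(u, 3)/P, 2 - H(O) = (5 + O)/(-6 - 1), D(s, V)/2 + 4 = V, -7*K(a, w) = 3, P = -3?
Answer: -10893944/343 ≈ -31761.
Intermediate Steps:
K(a, w) = -3/7 (K(a, w) = -⅐*3 = -3/7)
D(s, V) = -8 + 2*V
H(O) = 19/7 + O/7 (H(O) = 2 - (5 + O)/(-6 - 1) = 2 - (5 + O)/(-7) = 2 - (5 + O)*(-1)/7 = 2 - (-5/7 - O/7) = 2 + (5/7 + O/7) = 19/7 + O/7)
U(u) = ⅐ (U(u) = -3/7/(-3) = -3/7*(-⅓) = ⅐)
c(r, Y) = 3 + Y*(11/7 + 2*Y/7) (c(r, Y) = 3 + (19/7 + (-8 + 2*Y)/7)*Y = 3 + (19/7 + (-8/7 + 2*Y/7))*Y = 3 + (11/7 + 2*Y/7)*Y = 3 + Y*(11/7 + 2*Y/7))
c(170, U(-11)) - 1*31764 = (3 + (⅐)*(⅐)*(11 + 2*(⅐))) - 1*31764 = (3 + (⅐)*(⅐)*(11 + 2/7)) - 31764 = (3 + (⅐)*(⅐)*(79/7)) - 31764 = (3 + 79/343) - 31764 = 1108/343 - 31764 = -10893944/343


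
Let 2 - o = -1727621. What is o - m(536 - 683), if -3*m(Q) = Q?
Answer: 1727574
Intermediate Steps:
o = 1727623 (o = 2 - 1*(-1727621) = 2 + 1727621 = 1727623)
m(Q) = -Q/3
o - m(536 - 683) = 1727623 - (-1)*(536 - 683)/3 = 1727623 - (-1)*(-147)/3 = 1727623 - 1*49 = 1727623 - 49 = 1727574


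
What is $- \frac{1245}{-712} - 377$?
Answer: $- \frac{267179}{712} \approx -375.25$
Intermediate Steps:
$- \frac{1245}{-712} - 377 = \left(-1245\right) \left(- \frac{1}{712}\right) - 377 = \frac{1245}{712} - 377 = - \frac{267179}{712}$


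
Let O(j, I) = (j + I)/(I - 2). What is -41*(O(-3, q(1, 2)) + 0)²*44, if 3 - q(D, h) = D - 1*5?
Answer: -28864/25 ≈ -1154.6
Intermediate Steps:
q(D, h) = 8 - D (q(D, h) = 3 - (D - 1*5) = 3 - (D - 5) = 3 - (-5 + D) = 3 + (5 - D) = 8 - D)
O(j, I) = (I + j)/(-2 + I)
-41*(O(-3, q(1, 2)) + 0)²*44 = -41*(((8 - 1*1) - 3)/(-2 + (8 - 1*1)) + 0)²*44 = -41*(((8 - 1) - 3)/(-2 + (8 - 1)) + 0)²*44 = -41*((7 - 3)/(-2 + 7) + 0)²*44 = -41*(4/5 + 0)²*44 = -41*((⅕)*4 + 0)²*44 = -41*(⅘ + 0)²*44 = -41*(⅘)²*44 = -41*16/25*44 = -656/25*44 = -28864/25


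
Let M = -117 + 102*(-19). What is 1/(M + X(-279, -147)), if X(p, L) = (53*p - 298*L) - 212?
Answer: 1/26752 ≈ 3.7380e-5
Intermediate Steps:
X(p, L) = -212 - 298*L + 53*p (X(p, L) = (-298*L + 53*p) - 212 = -212 - 298*L + 53*p)
M = -2055 (M = -117 - 1938 = -2055)
1/(M + X(-279, -147)) = 1/(-2055 + (-212 - 298*(-147) + 53*(-279))) = 1/(-2055 + (-212 + 43806 - 14787)) = 1/(-2055 + 28807) = 1/26752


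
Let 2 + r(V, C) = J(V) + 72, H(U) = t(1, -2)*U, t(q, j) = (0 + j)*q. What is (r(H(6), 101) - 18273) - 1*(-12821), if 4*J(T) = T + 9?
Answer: -21531/4 ≈ -5382.8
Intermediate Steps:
J(T) = 9/4 + T/4 (J(T) = (T + 9)/4 = (9 + T)/4 = 9/4 + T/4)
t(q, j) = j*q
H(U) = -2*U (H(U) = (-2*1)*U = -2*U)
r(V, C) = 289/4 + V/4 (r(V, C) = -2 + ((9/4 + V/4) + 72) = -2 + (297/4 + V/4) = 289/4 + V/4)
(r(H(6), 101) - 18273) - 1*(-12821) = ((289/4 + (-2*6)/4) - 18273) - 1*(-12821) = ((289/4 + (1/4)*(-12)) - 18273) + 12821 = ((289/4 - 3) - 18273) + 12821 = (277/4 - 18273) + 12821 = -72815/4 + 12821 = -21531/4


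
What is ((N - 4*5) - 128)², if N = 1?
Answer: 21609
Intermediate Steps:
((N - 4*5) - 128)² = ((1 - 4*5) - 128)² = ((1 - 20) - 128)² = (-19 - 128)² = (-147)² = 21609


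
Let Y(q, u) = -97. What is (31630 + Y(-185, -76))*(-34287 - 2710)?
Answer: -1166626401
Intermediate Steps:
(31630 + Y(-185, -76))*(-34287 - 2710) = (31630 - 97)*(-34287 - 2710) = 31533*(-36997) = -1166626401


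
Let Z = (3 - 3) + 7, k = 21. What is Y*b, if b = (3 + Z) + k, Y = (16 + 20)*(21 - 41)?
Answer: -22320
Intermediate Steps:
Z = 7 (Z = 0 + 7 = 7)
Y = -720 (Y = 36*(-20) = -720)
b = 31 (b = (3 + 7) + 21 = 10 + 21 = 31)
Y*b = -720*31 = -22320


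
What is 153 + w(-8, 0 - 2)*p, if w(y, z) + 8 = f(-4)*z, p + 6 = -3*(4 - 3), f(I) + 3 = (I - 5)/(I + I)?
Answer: 765/4 ≈ 191.25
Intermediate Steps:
f(I) = -3 + (-5 + I)/(2*I) (f(I) = -3 + (I - 5)/(I + I) = -3 + (-5 + I)/((2*I)) = -3 + (-5 + I)*(1/(2*I)) = -3 + (-5 + I)/(2*I))
p = -9 (p = -6 - 3*(4 - 3) = -6 - 3*1 = -6 - 3 = -9)
w(y, z) = -8 - 15*z/8 (w(y, z) = -8 + ((5/2)*(-1 - 1*(-4))/(-4))*z = -8 + ((5/2)*(-¼)*(-1 + 4))*z = -8 + ((5/2)*(-¼)*3)*z = -8 - 15*z/8)
153 + w(-8, 0 - 2)*p = 153 + (-8 - 15*(0 - 2)/8)*(-9) = 153 + (-8 - 15/8*(-2))*(-9) = 153 + (-8 + 15/4)*(-9) = 153 - 17/4*(-9) = 153 + 153/4 = 765/4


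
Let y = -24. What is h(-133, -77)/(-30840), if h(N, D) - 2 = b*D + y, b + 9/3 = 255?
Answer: 9713/15420 ≈ 0.62990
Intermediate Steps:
b = 252 (b = -3 + 255 = 252)
h(N, D) = -22 + 252*D (h(N, D) = 2 + (252*D - 24) = 2 + (-24 + 252*D) = -22 + 252*D)
h(-133, -77)/(-30840) = (-22 + 252*(-77))/(-30840) = (-22 - 19404)*(-1/30840) = -19426*(-1/30840) = 9713/15420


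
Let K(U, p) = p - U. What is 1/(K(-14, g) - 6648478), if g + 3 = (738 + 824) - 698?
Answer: -1/6647603 ≈ -1.5043e-7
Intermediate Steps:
g = 861 (g = -3 + ((738 + 824) - 698) = -3 + (1562 - 698) = -3 + 864 = 861)
1/(K(-14, g) - 6648478) = 1/((861 - 1*(-14)) - 6648478) = 1/((861 + 14) - 6648478) = 1/(875 - 6648478) = 1/(-6647603) = -1/6647603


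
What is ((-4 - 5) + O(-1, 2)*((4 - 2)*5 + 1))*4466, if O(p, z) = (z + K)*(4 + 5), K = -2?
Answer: -40194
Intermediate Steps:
O(p, z) = -18 + 9*z (O(p, z) = (z - 2)*(4 + 5) = (-2 + z)*9 = -18 + 9*z)
((-4 - 5) + O(-1, 2)*((4 - 2)*5 + 1))*4466 = ((-4 - 5) + (-18 + 9*2)*((4 - 2)*5 + 1))*4466 = (-9 + (-18 + 18)*(2*5 + 1))*4466 = (-9 + 0*(10 + 1))*4466 = (-9 + 0*11)*4466 = (-9 + 0)*4466 = -9*4466 = -40194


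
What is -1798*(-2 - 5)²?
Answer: -88102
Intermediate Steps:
-1798*(-2 - 5)² = -1798*(-7)² = -1798*49 = -88102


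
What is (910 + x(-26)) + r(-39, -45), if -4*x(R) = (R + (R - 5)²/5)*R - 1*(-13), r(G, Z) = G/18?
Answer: 119093/60 ≈ 1984.9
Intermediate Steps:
r(G, Z) = G/18 (r(G, Z) = G*(1/18) = G/18)
x(R) = -13/4 - R*(R + (-5 + R)²/5)/4 (x(R) = -((R + (R - 5)²/5)*R - 1*(-13))/4 = -((R + (-5 + R)²*(⅕))*R + 13)/4 = -((R + (-5 + R)²/5)*R + 13)/4 = -(R*(R + (-5 + R)²/5) + 13)/4 = -(13 + R*(R + (-5 + R)²/5))/4 = -13/4 - R*(R + (-5 + R)²/5)/4)
(910 + x(-26)) + r(-39, -45) = (910 + (-13/4 - 5/4*(-26) - 1/20*(-26)³ + (¼)*(-26)²)) + (1/18)*(-39) = (910 + (-13/4 + 65/2 - 1/20*(-17576) + (¼)*676)) - 13/6 = (910 + (-13/4 + 65/2 + 4394/5 + 169)) - 13/6 = (910 + 21541/20) - 13/6 = 39741/20 - 13/6 = 119093/60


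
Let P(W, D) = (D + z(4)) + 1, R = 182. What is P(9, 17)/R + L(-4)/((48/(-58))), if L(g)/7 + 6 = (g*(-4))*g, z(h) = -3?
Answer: 646645/1092 ≈ 592.17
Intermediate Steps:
L(g) = -42 - 28*g**2 (L(g) = -42 + 7*((g*(-4))*g) = -42 + 7*((-4*g)*g) = -42 + 7*(-4*g**2) = -42 - 28*g**2)
P(W, D) = -2 + D (P(W, D) = (D - 3) + 1 = (-3 + D) + 1 = -2 + D)
P(9, 17)/R + L(-4)/((48/(-58))) = (-2 + 17)/182 + (-42 - 28*(-4)**2)/((48/(-58))) = 15*(1/182) + (-42 - 28*16)/((48*(-1/58))) = 15/182 + (-42 - 448)/(-24/29) = 15/182 - 490*(-29/24) = 15/182 + 7105/12 = 646645/1092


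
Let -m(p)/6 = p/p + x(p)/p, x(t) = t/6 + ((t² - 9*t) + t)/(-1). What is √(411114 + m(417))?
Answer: √413561 ≈ 643.09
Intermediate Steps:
x(t) = -t² + 49*t/6 (x(t) = t*(⅙) + (t² - 8*t)*(-1) = t/6 + (-t² + 8*t) = -t² + 49*t/6)
m(p) = -55 + 6*p (m(p) = -6*(p/p + (p*(49 - 6*p)/6)/p) = -6*(1 + (49/6 - p)) = -6*(55/6 - p) = -55 + 6*p)
√(411114 + m(417)) = √(411114 + (-55 + 6*417)) = √(411114 + (-55 + 2502)) = √(411114 + 2447) = √413561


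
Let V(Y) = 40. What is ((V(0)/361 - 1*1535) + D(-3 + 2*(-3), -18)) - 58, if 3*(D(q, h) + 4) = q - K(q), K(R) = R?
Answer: -576477/361 ≈ -1596.9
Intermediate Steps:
D(q, h) = -4 (D(q, h) = -4 + (q - q)/3 = -4 + (⅓)*0 = -4 + 0 = -4)
((V(0)/361 - 1*1535) + D(-3 + 2*(-3), -18)) - 58 = ((40/361 - 1*1535) - 4) - 58 = ((40*(1/361) - 1535) - 4) - 58 = ((40/361 - 1535) - 4) - 58 = (-554095/361 - 4) - 58 = -555539/361 - 58 = -576477/361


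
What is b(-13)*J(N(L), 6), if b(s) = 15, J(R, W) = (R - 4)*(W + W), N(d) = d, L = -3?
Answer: -1260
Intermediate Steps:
J(R, W) = 2*W*(-4 + R) (J(R, W) = (-4 + R)*(2*W) = 2*W*(-4 + R))
b(-13)*J(N(L), 6) = 15*(2*6*(-4 - 3)) = 15*(2*6*(-7)) = 15*(-84) = -1260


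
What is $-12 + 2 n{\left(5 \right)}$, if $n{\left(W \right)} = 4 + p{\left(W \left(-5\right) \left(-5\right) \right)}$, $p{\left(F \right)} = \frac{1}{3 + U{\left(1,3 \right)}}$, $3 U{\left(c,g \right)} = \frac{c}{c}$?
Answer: $- \frac{17}{5} \approx -3.4$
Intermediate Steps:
$U{\left(c,g \right)} = \frac{1}{3}$ ($U{\left(c,g \right)} = \frac{c \frac{1}{c}}{3} = \frac{1}{3} \cdot 1 = \frac{1}{3}$)
$p{\left(F \right)} = \frac{3}{10}$ ($p{\left(F \right)} = \frac{1}{3 + \frac{1}{3}} = \frac{1}{\frac{10}{3}} = \frac{3}{10}$)
$n{\left(W \right)} = \frac{43}{10}$ ($n{\left(W \right)} = 4 + \frac{3}{10} = \frac{43}{10}$)
$-12 + 2 n{\left(5 \right)} = -12 + 2 \cdot \frac{43}{10} = -12 + \frac{43}{5} = - \frac{17}{5}$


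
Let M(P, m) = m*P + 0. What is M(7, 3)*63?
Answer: 1323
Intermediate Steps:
M(P, m) = P*m (M(P, m) = P*m + 0 = P*m)
M(7, 3)*63 = (7*3)*63 = 21*63 = 1323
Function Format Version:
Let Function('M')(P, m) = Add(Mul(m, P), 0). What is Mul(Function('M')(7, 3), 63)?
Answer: 1323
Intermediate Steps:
Function('M')(P, m) = Mul(P, m) (Function('M')(P, m) = Add(Mul(P, m), 0) = Mul(P, m))
Mul(Function('M')(7, 3), 63) = Mul(Mul(7, 3), 63) = Mul(21, 63) = 1323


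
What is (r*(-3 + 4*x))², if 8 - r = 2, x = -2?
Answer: 4356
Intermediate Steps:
r = 6 (r = 8 - 1*2 = 8 - 2 = 6)
(r*(-3 + 4*x))² = (6*(-3 + 4*(-2)))² = (6*(-3 - 8))² = (6*(-11))² = (-66)² = 4356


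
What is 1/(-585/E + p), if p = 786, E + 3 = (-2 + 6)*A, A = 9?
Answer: 11/8451 ≈ 0.0013016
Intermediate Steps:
E = 33 (E = -3 + (-2 + 6)*9 = -3 + 4*9 = -3 + 36 = 33)
1/(-585/E + p) = 1/(-585/33 + 786) = 1/(-585*1/33 + 786) = 1/(-195/11 + 786) = 1/(8451/11) = 11/8451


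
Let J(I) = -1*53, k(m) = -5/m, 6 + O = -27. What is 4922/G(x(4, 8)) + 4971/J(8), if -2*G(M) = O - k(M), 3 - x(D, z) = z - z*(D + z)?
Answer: 16287277/79447 ≈ 205.01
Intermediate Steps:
O = -33 (O = -6 - 27 = -33)
x(D, z) = 3 - z + z*(D + z) (x(D, z) = 3 - (z - z*(D + z)) = 3 + (-z + z*(D + z)) = 3 - z + z*(D + z))
J(I) = -53
G(M) = 33/2 - 5/(2*M) (G(M) = -(-33 - (-5)/M)/2 = -(-33 + 5/M)/2 = 33/2 - 5/(2*M))
4922/G(x(4, 8)) + 4971/J(8) = 4922/(((-5 + 33*(3 + 8**2 - 1*8 + 4*8))/(2*(3 + 8**2 - 1*8 + 4*8)))) + 4971/(-53) = 4922/(((-5 + 33*(3 + 64 - 8 + 32))/(2*(3 + 64 - 8 + 32)))) + 4971*(-1/53) = 4922/(((1/2)*(-5 + 33*91)/91)) - 4971/53 = 4922/(((1/2)*(1/91)*(-5 + 3003))) - 4971/53 = 4922/(((1/2)*(1/91)*2998)) - 4971/53 = 4922/(1499/91) - 4971/53 = 4922*(91/1499) - 4971/53 = 447902/1499 - 4971/53 = 16287277/79447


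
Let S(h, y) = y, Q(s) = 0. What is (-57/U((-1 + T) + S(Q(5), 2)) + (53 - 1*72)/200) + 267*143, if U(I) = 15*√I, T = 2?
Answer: 7636181/200 - 19*√3/15 ≈ 38179.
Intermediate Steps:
(-57/U((-1 + T) + S(Q(5), 2)) + (53 - 1*72)/200) + 267*143 = (-57*1/(15*√((-1 + 2) + 2)) + (53 - 1*72)/200) + 267*143 = (-57*1/(15*√(1 + 2)) + (53 - 72)*(1/200)) + 38181 = (-57*√3/45 - 19*1/200) + 38181 = (-19*√3/15 - 19/200) + 38181 = (-19/200 - 19*√3/15) + 38181 = 7636181/200 - 19*√3/15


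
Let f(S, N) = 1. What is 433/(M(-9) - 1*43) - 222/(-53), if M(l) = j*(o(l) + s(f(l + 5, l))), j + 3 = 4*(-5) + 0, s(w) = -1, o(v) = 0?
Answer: -18509/1060 ≈ -17.461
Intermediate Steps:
j = -23 (j = -3 + (4*(-5) + 0) = -3 + (-20 + 0) = -3 - 20 = -23)
M(l) = 23 (M(l) = -23*(0 - 1) = -23*(-1) = 23)
433/(M(-9) - 1*43) - 222/(-53) = 433/(23 - 1*43) - 222/(-53) = 433/(23 - 43) - 222*(-1/53) = 433/(-20) + 222/53 = 433*(-1/20) + 222/53 = -433/20 + 222/53 = -18509/1060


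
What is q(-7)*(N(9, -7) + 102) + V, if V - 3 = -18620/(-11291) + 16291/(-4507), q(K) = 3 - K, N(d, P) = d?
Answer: 8076988620/7269791 ≈ 1111.0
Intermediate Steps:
V = 7520610/7269791 (V = 3 + (-18620/(-11291) + 16291/(-4507)) = 3 + (-18620*(-1/11291) + 16291*(-1/4507)) = 3 + (2660/1613 - 16291/4507) = 3 - 14288763/7269791 = 7520610/7269791 ≈ 1.0345)
q(-7)*(N(9, -7) + 102) + V = (3 - 1*(-7))*(9 + 102) + 7520610/7269791 = (3 + 7)*111 + 7520610/7269791 = 10*111 + 7520610/7269791 = 1110 + 7520610/7269791 = 8076988620/7269791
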